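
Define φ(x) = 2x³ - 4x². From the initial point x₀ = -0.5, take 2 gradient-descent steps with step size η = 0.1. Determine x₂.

-2.5515

φ′(x) = 6x² - 8x
x₁ = -0.5 − 0.1·5.5 = -1.05
x₂ = -1.05 − 0.1·15.015 = -2.5515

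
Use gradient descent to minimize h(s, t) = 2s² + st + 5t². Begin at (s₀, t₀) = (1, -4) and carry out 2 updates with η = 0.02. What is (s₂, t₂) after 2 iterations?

(0.9844, -2.596)

∇h = (4s + t, s + 10t)
(s₁, t₁) = (1, -4) − 0.02·(0, -39) = (1, -3.22)
(s₂, t₂) = (1, -3.22) − 0.02·(0.78, -31.2) = (0.9844, -2.596)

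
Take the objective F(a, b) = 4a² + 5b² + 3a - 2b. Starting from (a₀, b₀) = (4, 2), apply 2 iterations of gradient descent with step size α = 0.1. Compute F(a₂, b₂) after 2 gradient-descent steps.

∇F = (8a + 3, 10b - 2)
Step 1: at (4, 2), ∇F = (35, 18) → (4, 2) − 0.1·(35, 18) = (0.5, 0.2)
Step 2: at (0.5, 0.2), ∇F = (7, 0) → (0.5, 0.2) − 0.1·(7, 0) = (-0.2, 0.2)
F(-0.2, 0.2) = -0.64

-0.64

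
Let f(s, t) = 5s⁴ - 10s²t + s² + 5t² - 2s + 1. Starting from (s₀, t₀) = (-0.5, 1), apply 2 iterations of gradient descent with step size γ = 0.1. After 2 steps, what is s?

∇f = (20s³ - 20st + 2s - 2, -10s² + 10t)
Step 1: at (-0.5, 1), ∇f = (4.5, 7.5) → (-0.5, 1) − 0.1·(4.5, 7.5) = (-0.95, 0.25)
Step 2: at (-0.95, 0.25), ∇f = (-16.2975, -6.525) → (-0.95, 0.25) − 0.1·(-16.2975, -6.525) = (0.67975, 0.9025)
s = 0.67975

0.67975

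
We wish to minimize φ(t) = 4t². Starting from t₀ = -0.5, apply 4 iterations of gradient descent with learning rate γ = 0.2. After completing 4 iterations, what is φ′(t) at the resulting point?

-0.5184

φ′(t) = 8t
Step 1: φ′(-0.5) = -4; t₁ = -0.5 − 0.2·(-4) = 0.3
Step 2: φ′(0.3) = 2.4; t₂ = 0.3 − 0.2·2.4 = -0.18
Step 3: φ′(-0.18) = -1.44; t₃ = -0.18 − 0.2·(-1.44) = 0.108
Step 4: φ′(0.108) = 0.864; t₄ = 0.108 − 0.2·0.864 = -0.0648
φ′(t) at (-0.0648) = -0.5184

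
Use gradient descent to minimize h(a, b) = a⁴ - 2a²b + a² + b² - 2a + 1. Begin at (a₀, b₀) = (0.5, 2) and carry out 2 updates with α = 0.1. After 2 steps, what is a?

1.24405

∇h = (4a³ - 4ab + 2a - 2, -2a² + 2b)
(a₁, b₁) = (0.5, 2) − 0.1·(-4.5, 3.5) = (0.95, 1.65)
(a₂, b₂) = (0.95, 1.65) − 0.1·(-2.9405, 1.495) = (1.24405, 1.5005)
a = 1.24405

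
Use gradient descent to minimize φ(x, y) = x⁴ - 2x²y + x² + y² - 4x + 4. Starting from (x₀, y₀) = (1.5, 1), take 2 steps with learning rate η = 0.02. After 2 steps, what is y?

1.083076

∇φ = (4x³ - 4xy + 2x - 4, -2x² + 2y)
(x₁, y₁) = (1.5, 1) − 0.02·(6.5, -2.5) = (1.37, 1.05)
(x₂, y₂) = (1.37, 1.05) − 0.02·(3.271412, -1.6538) = (1.30457176, 1.083076)
y = 1.083076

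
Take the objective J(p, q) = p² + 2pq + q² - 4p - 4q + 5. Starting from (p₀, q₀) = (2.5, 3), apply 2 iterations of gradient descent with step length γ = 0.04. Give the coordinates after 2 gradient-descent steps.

∇J = (2p + 2q - 4, 2p + 2q - 4)
(p₁, q₁) = (2.5, 3) − 0.04·(7, 7) = (2.22, 2.72)
(p₂, q₂) = (2.22, 2.72) − 0.04·(5.88, 5.88) = (1.9848, 2.4848)

(1.9848, 2.4848)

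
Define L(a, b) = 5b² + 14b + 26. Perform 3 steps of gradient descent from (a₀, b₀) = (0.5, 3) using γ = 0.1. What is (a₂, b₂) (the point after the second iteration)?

(0.5, -1.4)

∇L = (0, 10b + 14)
Step 1: at (0.5, 3), ∇L = (0, 44) → (0.5, 3) − 0.1·(0, 44) = (0.5, -1.4)
Step 2: at (0.5, -1.4), ∇L = (0, 0) → (0.5, -1.4) − 0.1·(0, 0) = (0.5, -1.4)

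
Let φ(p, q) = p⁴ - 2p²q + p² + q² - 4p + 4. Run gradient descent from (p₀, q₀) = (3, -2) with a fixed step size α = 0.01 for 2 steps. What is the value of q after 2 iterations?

-1.689288

∇φ = (4p³ - 4pq + 2p - 4, -2p² + 2q)
(p₁, q₁) = (3, -2) − 0.01·(134, -22) = (1.66, -1.78)
(p₂, q₂) = (1.66, -1.78) − 0.01·(29.436384, -9.0712) = (1.36563616, -1.689288)
q = -1.689288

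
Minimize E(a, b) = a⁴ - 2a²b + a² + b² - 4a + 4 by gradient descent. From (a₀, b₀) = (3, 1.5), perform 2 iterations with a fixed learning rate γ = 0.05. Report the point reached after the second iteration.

∇E = (4a³ - 4ab + 2a - 4, -2a² + 2b)
(a₁, b₁) = (3, 1.5) − 0.05·(92, -15) = (-1.6, 2.25)
(a₂, b₂) = (-1.6, 2.25) − 0.05·(-9.184, -0.62) = (-1.1408, 2.281)

(-1.1408, 2.281)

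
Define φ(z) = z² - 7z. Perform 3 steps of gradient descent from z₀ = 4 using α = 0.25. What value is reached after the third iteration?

φ′(z) = 2z - 7
Step 1: φ′(4) = 1; z₁ = 4 − 0.25·1 = 3.75
Step 2: φ′(3.75) = 0.5; z₂ = 3.75 − 0.25·0.5 = 3.625
Step 3: φ′(3.625) = 0.25; z₃ = 3.625 − 0.25·0.25 = 3.5625

3.5625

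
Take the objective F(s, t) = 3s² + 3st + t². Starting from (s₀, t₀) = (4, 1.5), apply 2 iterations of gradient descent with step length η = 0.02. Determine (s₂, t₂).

(2.9464, 0.9462)

∇F = (6s + 3t, 3s + 2t)
Step 1: at (4, 1.5), ∇F = (28.5, 15) → (4, 1.5) − 0.02·(28.5, 15) = (3.43, 1.2)
Step 2: at (3.43, 1.2), ∇F = (24.18, 12.69) → (3.43, 1.2) − 0.02·(24.18, 12.69) = (2.9464, 0.9462)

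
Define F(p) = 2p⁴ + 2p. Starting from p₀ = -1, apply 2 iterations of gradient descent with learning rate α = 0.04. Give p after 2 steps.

F′(p) = 8p³ + 2
p₁ = -1 − 0.04·(-6) = -0.76
p₂ = -0.76 − 0.04·(-1.511808) = -0.69952768

-0.69952768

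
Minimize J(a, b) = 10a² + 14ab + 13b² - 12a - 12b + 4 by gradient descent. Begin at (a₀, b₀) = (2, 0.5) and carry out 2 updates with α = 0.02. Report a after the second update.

∇J = (20a + 14b - 12, 14a + 26b - 12)
Step 1: at (2, 0.5), ∇J = (35, 29) → (2, 0.5) − 0.02·(35, 29) = (1.3, -0.08)
Step 2: at (1.3, -0.08), ∇J = (12.88, 4.12) → (1.3, -0.08) − 0.02·(12.88, 4.12) = (1.0424, -0.1624)
a = 1.0424

1.0424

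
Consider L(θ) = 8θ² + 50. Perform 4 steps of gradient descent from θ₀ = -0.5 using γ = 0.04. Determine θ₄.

-0.00839808

L′(θ) = 16θ
θ₁ = -0.5 − 0.04·(-8) = -0.18
θ₂ = -0.18 − 0.04·(-2.88) = -0.0648
θ₃ = -0.0648 − 0.04·(-1.0368) = -0.023328
θ₄ = -0.023328 − 0.04·(-0.373248) = -0.00839808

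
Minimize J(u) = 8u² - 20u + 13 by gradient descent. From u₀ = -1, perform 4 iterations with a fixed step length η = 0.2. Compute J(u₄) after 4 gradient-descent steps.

J′(u) = 16u - 20
u₁ = -1 − 0.2·(-36) = 6.2
u₂ = 6.2 − 0.2·79.2 = -9.64
u₃ = -9.64 − 0.2·(-174.24) = 25.208
u₄ = 25.208 − 0.2·383.328 = -51.4576
J(-51.4576) = 22225.22878208

22225.22878208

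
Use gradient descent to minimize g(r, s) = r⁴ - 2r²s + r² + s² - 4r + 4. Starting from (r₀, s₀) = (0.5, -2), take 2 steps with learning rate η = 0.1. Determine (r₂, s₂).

∇g = (4r³ - 4rs + 2r - 4, -2r² + 2s)
Step 1: at (0.5, -2), ∇g = (1.5, -4.5) → (0.5, -2) − 0.1·(1.5, -4.5) = (0.35, -1.55)
Step 2: at (0.35, -1.55), ∇g = (-0.9585, -3.345) → (0.35, -1.55) − 0.1·(-0.9585, -3.345) = (0.44585, -1.2155)

(0.44585, -1.2155)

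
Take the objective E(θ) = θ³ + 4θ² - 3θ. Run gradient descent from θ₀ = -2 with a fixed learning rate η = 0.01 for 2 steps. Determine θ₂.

-1.857347

E′(θ) = 3θ² + 8θ - 3
θ₁ = -2 − 0.01·(-7) = -1.93
θ₂ = -1.93 − 0.01·(-7.2653) = -1.857347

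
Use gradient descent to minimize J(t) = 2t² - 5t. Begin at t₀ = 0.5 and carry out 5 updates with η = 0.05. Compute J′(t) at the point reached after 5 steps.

J′(t) = 4t - 5
Step 1: J′(0.5) = -3; t₁ = 0.5 − 0.05·(-3) = 0.65
Step 2: J′(0.65) = -2.4; t₂ = 0.65 − 0.05·(-2.4) = 0.77
Step 3: J′(0.77) = -1.92; t₃ = 0.77 − 0.05·(-1.92) = 0.866
Step 4: J′(0.866) = -1.536; t₄ = 0.866 − 0.05·(-1.536) = 0.9428
Step 5: J′(0.9428) = -1.2288; t₅ = 0.9428 − 0.05·(-1.2288) = 1.00424
J′(t) at (1.00424) = -0.98304

-0.98304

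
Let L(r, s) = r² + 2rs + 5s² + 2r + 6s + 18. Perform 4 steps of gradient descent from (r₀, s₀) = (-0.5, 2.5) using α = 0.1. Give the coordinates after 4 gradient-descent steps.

∇L = (2r + 2s + 2, 2r + 10s + 6)
(r₁, s₁) = (-0.5, 2.5) − 0.1·(6, 30) = (-1.1, -0.5)
(r₂, s₂) = (-1.1, -0.5) − 0.1·(-1.2, -1.2) = (-0.98, -0.38)
(r₃, s₃) = (-0.98, -0.38) − 0.1·(-0.72, 0.24) = (-0.908, -0.404)
(r₄, s₄) = (-0.908, -0.404) − 0.1·(-0.624, 0.144) = (-0.8456, -0.4184)

(-0.8456, -0.4184)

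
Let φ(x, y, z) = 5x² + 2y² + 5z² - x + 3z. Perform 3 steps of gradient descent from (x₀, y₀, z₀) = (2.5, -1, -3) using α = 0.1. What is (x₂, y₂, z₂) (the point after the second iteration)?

(0.1, -0.36, -0.3)

∇φ = (10x - 1, 4y, 10z + 3)
(x₁, y₁, z₁) = (2.5, -1, -3) − 0.1·(24, -4, -27) = (0.1, -0.6, -0.3)
(x₂, y₂, z₂) = (0.1, -0.6, -0.3) − 0.1·(0, -2.4, 0) = (0.1, -0.36, -0.3)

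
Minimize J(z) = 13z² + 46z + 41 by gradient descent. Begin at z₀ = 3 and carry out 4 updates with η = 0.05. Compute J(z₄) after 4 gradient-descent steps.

0.32709268

J′(z) = 26z + 46
z₁ = 3 − 0.05·124 = -3.2
z₂ = -3.2 − 0.05·(-37.2) = -1.34
z₃ = -1.34 − 0.05·11.16 = -1.898
z₄ = -1.898 − 0.05·(-3.348) = -1.7306
J(-1.7306) = 0.32709268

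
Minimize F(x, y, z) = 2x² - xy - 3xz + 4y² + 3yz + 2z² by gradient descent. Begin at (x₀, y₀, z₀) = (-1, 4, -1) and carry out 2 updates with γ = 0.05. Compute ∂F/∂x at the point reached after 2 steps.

0.6575

∇F = (4x - y - 3z, -x + 8y + 3z, -3x + 3y + 4z)
(x₁, y₁, z₁) = (-1, 4, -1) − 0.05·(-5, 30, 11) = (-0.75, 2.5, -1.55)
(x₂, y₂, z₂) = (-0.75, 2.5, -1.55) − 0.05·(-0.85, 16.1, 3.55) = (-0.7075, 1.695, -1.7275)
∂F/∂x at (-0.7075, 1.695, -1.7275) = 0.6575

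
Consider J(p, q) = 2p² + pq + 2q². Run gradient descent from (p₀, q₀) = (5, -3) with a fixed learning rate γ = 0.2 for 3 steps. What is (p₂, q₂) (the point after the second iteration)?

∇J = (4p + q, p + 4q)
Step 1: at (5, -3), ∇J = (17, -7) → (5, -3) − 0.2·(17, -7) = (1.6, -1.6)
Step 2: at (1.6, -1.6), ∇J = (4.8, -4.8) → (1.6, -1.6) − 0.2·(4.8, -4.8) = (0.64, -0.64)

(0.64, -0.64)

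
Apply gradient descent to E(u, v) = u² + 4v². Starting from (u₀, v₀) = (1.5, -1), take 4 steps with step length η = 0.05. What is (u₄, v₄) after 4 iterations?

(0.98415, -0.1296)

∇E = (2u, 8v)
Step 1: at (1.5, -1), ∇E = (3, -8) → (1.5, -1) − 0.05·(3, -8) = (1.35, -0.6)
Step 2: at (1.35, -0.6), ∇E = (2.7, -4.8) → (1.35, -0.6) − 0.05·(2.7, -4.8) = (1.215, -0.36)
Step 3: at (1.215, -0.36), ∇E = (2.43, -2.88) → (1.215, -0.36) − 0.05·(2.43, -2.88) = (1.0935, -0.216)
Step 4: at (1.0935, -0.216), ∇E = (2.187, -1.728) → (1.0935, -0.216) − 0.05·(2.187, -1.728) = (0.98415, -0.1296)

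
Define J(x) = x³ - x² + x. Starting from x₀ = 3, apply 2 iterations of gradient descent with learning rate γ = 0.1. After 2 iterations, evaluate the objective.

0.519853632

J′(x) = 3x² - 2x + 1
Step 1: J′(3) = 22; x₁ = 3 − 0.1·22 = 0.8
Step 2: J′(0.8) = 1.32; x₂ = 0.8 − 0.1·1.32 = 0.668
J(0.668) = 0.519853632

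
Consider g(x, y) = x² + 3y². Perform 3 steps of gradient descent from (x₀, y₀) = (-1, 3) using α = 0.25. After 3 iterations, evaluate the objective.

∇g = (2x, 6y)
(x₁, y₁) = (-1, 3) − 0.25·(-2, 18) = (-0.5, -1.5)
(x₂, y₂) = (-0.5, -1.5) − 0.25·(-1, -9) = (-0.25, 0.75)
(x₃, y₃) = (-0.25, 0.75) − 0.25·(-0.5, 4.5) = (-0.125, -0.375)
g(-0.125, -0.375) = 0.4375

0.4375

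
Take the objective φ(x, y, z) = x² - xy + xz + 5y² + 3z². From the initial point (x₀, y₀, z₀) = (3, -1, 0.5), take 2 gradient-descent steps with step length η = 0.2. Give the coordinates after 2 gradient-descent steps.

∇φ = (2x - y + z, -x + 10y, x + 6z)
Step 1: at (3, -1, 0.5), ∇φ = (7.5, -13, 6) → (3, -1, 0.5) − 0.2·(7.5, -13, 6) = (1.5, 1.6, -0.7)
Step 2: at (1.5, 1.6, -0.7), ∇φ = (0.7, 14.5, -2.7) → (1.5, 1.6, -0.7) − 0.2·(0.7, 14.5, -2.7) = (1.36, -1.3, -0.16)

(1.36, -1.3, -0.16)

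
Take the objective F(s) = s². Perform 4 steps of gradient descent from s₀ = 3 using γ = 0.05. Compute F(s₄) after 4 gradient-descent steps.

3.87420489

F′(s) = 2s
s₁ = 3 − 0.05·6 = 2.7
s₂ = 2.7 − 0.05·5.4 = 2.43
s₃ = 2.43 − 0.05·4.86 = 2.187
s₄ = 2.187 − 0.05·4.374 = 1.9683
F(1.9683) = 3.87420489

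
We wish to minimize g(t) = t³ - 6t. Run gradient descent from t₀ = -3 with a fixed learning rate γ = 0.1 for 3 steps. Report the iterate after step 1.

g′(t) = 3t² - 6
t₁ = -3 − 0.1·21 = -5.1

-5.1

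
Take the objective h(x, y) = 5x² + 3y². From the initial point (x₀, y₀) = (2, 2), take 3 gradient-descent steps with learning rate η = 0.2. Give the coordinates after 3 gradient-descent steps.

∇h = (10x, 6y)
(x₁, y₁) = (2, 2) − 0.2·(20, 12) = (-2, -0.4)
(x₂, y₂) = (-2, -0.4) − 0.2·(-20, -2.4) = (2, 0.08)
(x₃, y₃) = (2, 0.08) − 0.2·(20, 0.48) = (-2, -0.016)

(-2, -0.016)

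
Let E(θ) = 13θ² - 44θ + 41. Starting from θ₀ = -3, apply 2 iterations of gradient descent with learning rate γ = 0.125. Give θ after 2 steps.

E′(θ) = 26θ - 44
Step 1: E′(-3) = -122; θ₁ = -3 − 0.125·(-122) = 12.25
Step 2: E′(12.25) = 274.5; θ₂ = 12.25 − 0.125·274.5 = -22.0625

-22.0625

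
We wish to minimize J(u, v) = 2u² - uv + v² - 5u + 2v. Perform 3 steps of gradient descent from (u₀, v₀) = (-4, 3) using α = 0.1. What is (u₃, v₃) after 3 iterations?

(0.44, 0.636)

∇J = (4u - v - 5, -u + 2v + 2)
(u₁, v₁) = (-4, 3) − 0.1·(-24, 12) = (-1.6, 1.8)
(u₂, v₂) = (-1.6, 1.8) − 0.1·(-13.2, 7.2) = (-0.28, 1.08)
(u₃, v₃) = (-0.28, 1.08) − 0.1·(-7.2, 4.44) = (0.44, 0.636)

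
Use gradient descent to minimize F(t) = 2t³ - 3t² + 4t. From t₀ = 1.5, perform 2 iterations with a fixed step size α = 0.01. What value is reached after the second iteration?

F′(t) = 6t² - 6t + 4
Step 1: F′(1.5) = 8.5; t₁ = 1.5 − 0.01·8.5 = 1.415
Step 2: F′(1.415) = 7.52335; t₂ = 1.415 − 0.01·7.52335 = 1.3397665

1.3397665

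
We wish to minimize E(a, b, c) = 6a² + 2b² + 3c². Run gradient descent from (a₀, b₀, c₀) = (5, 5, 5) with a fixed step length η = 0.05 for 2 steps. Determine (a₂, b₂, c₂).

∇E = (12a, 4b, 6c)
Step 1: at (5, 5, 5), ∇E = (60, 20, 30) → (5, 5, 5) − 0.05·(60, 20, 30) = (2, 4, 3.5)
Step 2: at (2, 4, 3.5), ∇E = (24, 16, 21) → (2, 4, 3.5) − 0.05·(24, 16, 21) = (0.8, 3.2, 2.45)

(0.8, 3.2, 2.45)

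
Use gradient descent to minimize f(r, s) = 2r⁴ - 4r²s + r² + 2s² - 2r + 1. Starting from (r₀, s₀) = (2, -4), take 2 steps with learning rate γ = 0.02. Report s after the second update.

∇f = (8r³ - 8rs + 2r - 2, -4r² + 4s)
Step 1: at (2, -4), ∇f = (130, -32) → (2, -4) − 0.02·(130, -32) = (-0.6, -3.36)
Step 2: at (-0.6, -3.36), ∇f = (-21.056, -14.88) → (-0.6, -3.36) − 0.02·(-21.056, -14.88) = (-0.17888, -3.0624)
s = -3.0624

-3.0624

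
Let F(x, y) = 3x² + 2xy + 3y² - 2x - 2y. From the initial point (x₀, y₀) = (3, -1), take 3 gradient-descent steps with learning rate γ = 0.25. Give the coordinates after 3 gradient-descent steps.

(-0.5, -0.5)

∇F = (6x + 2y - 2, 2x + 6y - 2)
(x₁, y₁) = (3, -1) − 0.25·(14, -2) = (-0.5, -0.5)
(x₂, y₂) = (-0.5, -0.5) − 0.25·(-6, -6) = (1, 1)
(x₃, y₃) = (1, 1) − 0.25·(6, 6) = (-0.5, -0.5)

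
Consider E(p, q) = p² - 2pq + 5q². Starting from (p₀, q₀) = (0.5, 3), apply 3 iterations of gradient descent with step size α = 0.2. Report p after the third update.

1.228

∇E = (2p - 2q, -2p + 10q)
(p₁, q₁) = (0.5, 3) − 0.2·(-5, 29) = (1.5, -2.8)
(p₂, q₂) = (1.5, -2.8) − 0.2·(8.6, -31) = (-0.22, 3.4)
(p₃, q₃) = (-0.22, 3.4) − 0.2·(-7.24, 34.44) = (1.228, -3.488)
p = 1.228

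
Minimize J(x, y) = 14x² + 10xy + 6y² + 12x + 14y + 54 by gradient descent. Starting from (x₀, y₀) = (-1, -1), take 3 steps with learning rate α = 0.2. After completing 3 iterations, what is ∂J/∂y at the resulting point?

2003.872

∇J = (28x + 10y + 12, 10x + 12y + 14)
Step 1: at (-1, -1), ∇J = (-26, -8) → (-1, -1) − 0.2·(-26, -8) = (4.2, 0.6)
Step 2: at (4.2, 0.6), ∇J = (135.6, 63.2) → (4.2, 0.6) − 0.2·(135.6, 63.2) = (-22.92, -12.04)
Step 3: at (-22.92, -12.04), ∇J = (-750.16, -359.68) → (-22.92, -12.04) − 0.2·(-750.16, -359.68) = (127.112, 59.896)
∂J/∂y at (127.112, 59.896) = 2003.872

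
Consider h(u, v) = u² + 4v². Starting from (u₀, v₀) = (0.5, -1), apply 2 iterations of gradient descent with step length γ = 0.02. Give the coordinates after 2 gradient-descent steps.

(0.4608, -0.7056)

∇h = (2u, 8v)
Step 1: at (0.5, -1), ∇h = (1, -8) → (0.5, -1) − 0.02·(1, -8) = (0.48, -0.84)
Step 2: at (0.48, -0.84), ∇h = (0.96, -6.72) → (0.48, -0.84) − 0.02·(0.96, -6.72) = (0.4608, -0.7056)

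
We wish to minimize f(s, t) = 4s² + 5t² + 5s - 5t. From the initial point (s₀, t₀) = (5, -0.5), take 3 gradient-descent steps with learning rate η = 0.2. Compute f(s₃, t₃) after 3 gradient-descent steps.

∇f = (8s + 5, 10t - 5)
Step 1: at (5, -0.5), ∇f = (45, -10) → (5, -0.5) − 0.2·(45, -10) = (-4, 1.5)
Step 2: at (-4, 1.5), ∇f = (-27, 10) → (-4, 1.5) − 0.2·(-27, 10) = (1.4, -0.5)
Step 3: at (1.4, -0.5), ∇f = (16.2, -10) → (1.4, -0.5) − 0.2·(16.2, -10) = (-1.84, 1.5)
f(-1.84, 1.5) = 8.0924

8.0924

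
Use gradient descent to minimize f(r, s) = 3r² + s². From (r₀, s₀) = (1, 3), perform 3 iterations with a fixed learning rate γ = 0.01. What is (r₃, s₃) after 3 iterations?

(0.830584, 2.823576)

∇f = (6r, 2s)
Step 1: at (1, 3), ∇f = (6, 6) → (1, 3) − 0.01·(6, 6) = (0.94, 2.94)
Step 2: at (0.94, 2.94), ∇f = (5.64, 5.88) → (0.94, 2.94) − 0.01·(5.64, 5.88) = (0.8836, 2.8812)
Step 3: at (0.8836, 2.8812), ∇f = (5.3016, 5.7624) → (0.8836, 2.8812) − 0.01·(5.3016, 5.7624) = (0.830584, 2.823576)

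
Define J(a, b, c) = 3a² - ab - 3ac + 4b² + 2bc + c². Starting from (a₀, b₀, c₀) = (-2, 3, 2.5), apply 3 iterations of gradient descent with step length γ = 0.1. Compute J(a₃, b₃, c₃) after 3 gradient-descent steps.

∇J = (6a - b - 3c, -a + 8b + 2c, -3a + 2b + 2c)
Step 1: at (-2, 3, 2.5), ∇J = (-22.5, 31, 17) → (-2, 3, 2.5) − 0.1·(-22.5, 31, 17) = (0.25, -0.1, 0.8)
Step 2: at (0.25, -0.1, 0.8), ∇J = (-0.8, 0.55, 0.65) → (0.25, -0.1, 0.8) − 0.1·(-0.8, 0.55, 0.65) = (0.33, -0.155, 0.735)
Step 3: at (0.33, -0.155, 0.735), ∇J = (-0.07, -0.1, 0.17) → (0.33, -0.155, 0.735) − 0.1·(-0.07, -0.1, 0.17) = (0.337, -0.145, 0.718)
J(0.337, -0.145, 0.718) = 0.055078

0.055078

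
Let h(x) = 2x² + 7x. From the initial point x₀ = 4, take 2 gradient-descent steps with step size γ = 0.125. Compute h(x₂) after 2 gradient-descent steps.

-1.9921875

h′(x) = 4x + 7
x₁ = 4 − 0.125·23 = 1.125
x₂ = 1.125 − 0.125·11.5 = -0.3125
h(-0.3125) = -1.9921875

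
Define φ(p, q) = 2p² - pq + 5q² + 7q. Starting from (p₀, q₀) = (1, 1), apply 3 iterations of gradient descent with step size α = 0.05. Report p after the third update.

∇φ = (4p - q, -p + 10q + 7)
Step 1: at (1, 1), ∇φ = (3, 16) → (1, 1) − 0.05·(3, 16) = (0.85, 0.2)
Step 2: at (0.85, 0.2), ∇φ = (3.2, 8.15) → (0.85, 0.2) − 0.05·(3.2, 8.15) = (0.69, -0.2075)
Step 3: at (0.69, -0.2075), ∇φ = (2.9675, 4.235) → (0.69, -0.2075) − 0.05·(2.9675, 4.235) = (0.541625, -0.41925)
p = 0.541625

0.541625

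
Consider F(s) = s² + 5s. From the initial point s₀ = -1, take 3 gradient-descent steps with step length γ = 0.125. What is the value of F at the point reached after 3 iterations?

F′(s) = 2s + 5
Step 1: F′(-1) = 3; s₁ = -1 − 0.125·3 = -1.375
Step 2: F′(-1.375) = 2.25; s₂ = -1.375 − 0.125·2.25 = -1.65625
Step 3: F′(-1.65625) = 1.6875; s₃ = -1.65625 − 0.125·1.6875 = -1.8671875
F(-1.8671875) = -5.84954833984375

-5.84954833984375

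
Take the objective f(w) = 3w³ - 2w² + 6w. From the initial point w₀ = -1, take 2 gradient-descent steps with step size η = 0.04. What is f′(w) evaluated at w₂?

f′(w) = 9w² - 4w + 6
Step 1: f′(-1) = 19; w₁ = -1 − 0.04·19 = -1.76
Step 2: f′(-1.76) = 40.9184; w₂ = -1.76 − 0.04·40.9184 = -3.396736
f′(w) at (-3.396736) = 123.427283083264

123.427283083264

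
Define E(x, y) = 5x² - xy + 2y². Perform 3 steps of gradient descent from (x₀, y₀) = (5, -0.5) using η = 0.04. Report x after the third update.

∇E = (10x - y, -x + 4y)
(x₁, y₁) = (5, -0.5) − 0.04·(50.5, -7) = (2.98, -0.22)
(x₂, y₂) = (2.98, -0.22) − 0.04·(30.02, -3.86) = (1.7792, -0.0656)
(x₃, y₃) = (1.7792, -0.0656) − 0.04·(17.8576, -2.0416) = (1.064896, 0.016064)
x = 1.064896

1.064896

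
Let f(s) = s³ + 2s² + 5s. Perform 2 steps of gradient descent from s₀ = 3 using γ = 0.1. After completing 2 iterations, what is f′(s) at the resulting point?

8.439552

f′(s) = 3s² + 4s + 5
Step 1: f′(3) = 44; s₁ = 3 − 0.1·44 = -1.4
Step 2: f′(-1.4) = 5.28; s₂ = -1.4 − 0.1·5.28 = -1.928
f′(s) at (-1.928) = 8.439552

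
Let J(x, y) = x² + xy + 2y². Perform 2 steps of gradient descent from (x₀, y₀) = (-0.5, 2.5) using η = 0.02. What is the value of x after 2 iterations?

∇J = (2x + y, x + 4y)
(x₁, y₁) = (-0.5, 2.5) − 0.02·(1.5, 9.5) = (-0.53, 2.31)
(x₂, y₂) = (-0.53, 2.31) − 0.02·(1.25, 8.71) = (-0.555, 2.1358)
x = -0.555

-0.555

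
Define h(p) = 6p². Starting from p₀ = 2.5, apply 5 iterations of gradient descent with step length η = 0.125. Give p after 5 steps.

-0.078125

h′(p) = 12p
Step 1: h′(2.5) = 30; p₁ = 2.5 − 0.125·30 = -1.25
Step 2: h′(-1.25) = -15; p₂ = -1.25 − 0.125·(-15) = 0.625
Step 3: h′(0.625) = 7.5; p₃ = 0.625 − 0.125·7.5 = -0.3125
Step 4: h′(-0.3125) = -3.75; p₄ = -0.3125 − 0.125·(-3.75) = 0.15625
Step 5: h′(0.15625) = 1.875; p₅ = 0.15625 − 0.125·1.875 = -0.078125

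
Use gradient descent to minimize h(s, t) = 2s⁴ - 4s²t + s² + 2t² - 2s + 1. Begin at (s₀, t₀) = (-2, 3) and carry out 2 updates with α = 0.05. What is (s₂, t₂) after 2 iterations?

∇h = (8s³ - 8st + 2s - 2, -4s² + 4t)
Step 1: at (-2, 3), ∇h = (-22, -4) → (-2, 3) − 0.05·(-22, -4) = (-0.9, 3.2)
Step 2: at (-0.9, 3.2), ∇h = (13.408, 9.56) → (-0.9, 3.2) − 0.05·(13.408, 9.56) = (-1.5704, 2.722)

(-1.5704, 2.722)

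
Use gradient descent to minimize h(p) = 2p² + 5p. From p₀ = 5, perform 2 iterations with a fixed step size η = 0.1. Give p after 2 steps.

1

h′(p) = 4p + 5
Step 1: h′(5) = 25; p₁ = 5 − 0.1·25 = 2.5
Step 2: h′(2.5) = 15; p₂ = 2.5 − 0.1·15 = 1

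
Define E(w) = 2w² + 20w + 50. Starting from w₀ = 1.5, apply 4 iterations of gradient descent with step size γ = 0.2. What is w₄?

E′(w) = 4w + 20
w₁ = 1.5 − 0.2·26 = -3.7
w₂ = -3.7 − 0.2·5.2 = -4.74
w₃ = -4.74 − 0.2·1.04 = -4.948
w₄ = -4.948 − 0.2·0.208 = -4.9896

-4.9896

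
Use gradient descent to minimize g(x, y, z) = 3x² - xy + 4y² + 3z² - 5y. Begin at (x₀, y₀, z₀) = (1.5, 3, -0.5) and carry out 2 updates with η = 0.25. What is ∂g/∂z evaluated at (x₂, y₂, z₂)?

-0.75

∇g = (6x - y, -x + 8y - 5, 6z)
(x₁, y₁, z₁) = (1.5, 3, -0.5) − 0.25·(6, 17.5, -3) = (0, -1.375, 0.25)
(x₂, y₂, z₂) = (0, -1.375, 0.25) − 0.25·(1.375, -16, 1.5) = (-0.34375, 2.625, -0.125)
∂g/∂z at (-0.34375, 2.625, -0.125) = -0.75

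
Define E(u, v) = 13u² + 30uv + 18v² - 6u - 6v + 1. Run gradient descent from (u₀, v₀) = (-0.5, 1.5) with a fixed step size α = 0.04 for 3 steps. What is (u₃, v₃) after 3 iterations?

∇E = (26u + 30v - 6, 30u + 36v - 6)
Step 1: at (-0.5, 1.5), ∇E = (26, 33) → (-0.5, 1.5) − 0.04·(26, 33) = (-1.54, 0.18)
Step 2: at (-1.54, 0.18), ∇E = (-40.64, -45.72) → (-1.54, 0.18) − 0.04·(-40.64, -45.72) = (0.0856, 2.0088)
Step 3: at (0.0856, 2.0088), ∇E = (56.4896, 68.8848) → (0.0856, 2.0088) − 0.04·(56.4896, 68.8848) = (-2.173984, -0.746592)

(-2.173984, -0.746592)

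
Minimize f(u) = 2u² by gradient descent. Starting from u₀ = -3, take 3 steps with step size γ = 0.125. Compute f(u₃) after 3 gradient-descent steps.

0.28125

f′(u) = 4u
u₁ = -3 − 0.125·(-12) = -1.5
u₂ = -1.5 − 0.125·(-6) = -0.75
u₃ = -0.75 − 0.125·(-3) = -0.375
f(-0.375) = 0.28125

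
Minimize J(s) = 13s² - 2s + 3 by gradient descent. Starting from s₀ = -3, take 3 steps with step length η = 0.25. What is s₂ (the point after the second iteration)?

J′(s) = 26s - 2
Step 1: J′(-3) = -80; s₁ = -3 − 0.25·(-80) = 17
Step 2: J′(17) = 440; s₂ = 17 − 0.25·440 = -93

-93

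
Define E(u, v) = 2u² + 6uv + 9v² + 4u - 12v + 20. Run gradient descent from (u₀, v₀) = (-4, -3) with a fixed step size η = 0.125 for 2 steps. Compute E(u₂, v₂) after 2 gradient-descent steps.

∇E = (4u + 6v + 4, 6u + 18v - 12)
Step 1: at (-4, -3), ∇E = (-30, -90) → (-4, -3) − 0.125·(-30, -90) = (-0.25, 8.25)
Step 2: at (-0.25, 8.25), ∇E = (52.5, 135) → (-0.25, 8.25) − 0.125·(52.5, 135) = (-6.8125, -8.625)
E(-6.8125, -8.625) = 1211.1328125

1211.1328125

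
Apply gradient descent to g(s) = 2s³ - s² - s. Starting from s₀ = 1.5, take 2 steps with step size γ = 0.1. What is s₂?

g′(s) = 6s² - 2s - 1
Step 1: g′(1.5) = 9.5; s₁ = 1.5 − 0.1·9.5 = 0.55
Step 2: g′(0.55) = -0.285; s₂ = 0.55 − 0.1·(-0.285) = 0.5785

0.5785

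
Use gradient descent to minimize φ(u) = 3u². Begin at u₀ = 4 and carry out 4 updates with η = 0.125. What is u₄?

φ′(u) = 6u
Step 1: φ′(4) = 24; u₁ = 4 − 0.125·24 = 1
Step 2: φ′(1) = 6; u₂ = 1 − 0.125·6 = 0.25
Step 3: φ′(0.25) = 1.5; u₃ = 0.25 − 0.125·1.5 = 0.0625
Step 4: φ′(0.0625) = 0.375; u₄ = 0.0625 − 0.125·0.375 = 0.015625

0.015625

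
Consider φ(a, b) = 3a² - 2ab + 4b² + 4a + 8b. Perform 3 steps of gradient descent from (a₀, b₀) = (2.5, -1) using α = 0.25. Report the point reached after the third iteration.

∇φ = (6a - 2b + 4, -2a + 8b + 8)
(a₁, b₁) = (2.5, -1) − 0.25·(21, -5) = (-2.75, 0.25)
(a₂, b₂) = (-2.75, 0.25) − 0.25·(-13, 15.5) = (0.5, -3.625)
(a₃, b₃) = (0.5, -3.625) − 0.25·(14.25, -22) = (-3.0625, 1.875)

(-3.0625, 1.875)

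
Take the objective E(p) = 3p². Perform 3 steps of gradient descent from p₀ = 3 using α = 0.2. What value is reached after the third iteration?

-0.024

E′(p) = 6p
p₁ = 3 − 0.2·18 = -0.6
p₂ = -0.6 − 0.2·(-3.6) = 0.12
p₃ = 0.12 − 0.2·0.72 = -0.024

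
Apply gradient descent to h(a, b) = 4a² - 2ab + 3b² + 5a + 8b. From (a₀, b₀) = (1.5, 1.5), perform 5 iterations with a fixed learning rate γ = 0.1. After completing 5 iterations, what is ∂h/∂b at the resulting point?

∇h = (8a - 2b + 5, -2a + 6b + 8)
Step 1: at (1.5, 1.5), ∇h = (14, 14) → (1.5, 1.5) − 0.1·(14, 14) = (0.1, 0.1)
Step 2: at (0.1, 0.1), ∇h = (5.6, 8.4) → (0.1, 0.1) − 0.1·(5.6, 8.4) = (-0.46, -0.74)
Step 3: at (-0.46, -0.74), ∇h = (2.8, 4.48) → (-0.46, -0.74) − 0.1·(2.8, 4.48) = (-0.74, -1.188)
Step 4: at (-0.74, -1.188), ∇h = (1.456, 2.352) → (-0.74, -1.188) − 0.1·(1.456, 2.352) = (-0.8856, -1.4232)
Step 5: at (-0.8856, -1.4232), ∇h = (0.7616, 1.232) → (-0.8856, -1.4232) − 0.1·(0.7616, 1.232) = (-0.96176, -1.5464)
∂h/∂b at (-0.96176, -1.5464) = 0.64512

0.64512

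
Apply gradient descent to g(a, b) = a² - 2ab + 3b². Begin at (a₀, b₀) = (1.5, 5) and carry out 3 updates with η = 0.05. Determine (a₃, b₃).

(2.101, 2.121)

∇g = (2a - 2b, -2a + 6b)
Step 1: at (1.5, 5), ∇g = (-7, 27) → (1.5, 5) − 0.05·(-7, 27) = (1.85, 3.65)
Step 2: at (1.85, 3.65), ∇g = (-3.6, 18.2) → (1.85, 3.65) − 0.05·(-3.6, 18.2) = (2.03, 2.74)
Step 3: at (2.03, 2.74), ∇g = (-1.42, 12.38) → (2.03, 2.74) − 0.05·(-1.42, 12.38) = (2.101, 2.121)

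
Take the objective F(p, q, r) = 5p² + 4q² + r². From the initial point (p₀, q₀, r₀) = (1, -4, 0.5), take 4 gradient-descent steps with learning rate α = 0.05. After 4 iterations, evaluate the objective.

∇F = (10p, 8q, 2r)
Step 1: at (1, -4, 0.5), ∇F = (10, -32, 1) → (1, -4, 0.5) − 0.05·(10, -32, 1) = (0.5, -2.4, 0.45)
Step 2: at (0.5, -2.4, 0.45), ∇F = (5, -19.2, 0.9) → (0.5, -2.4, 0.45) − 0.05·(5, -19.2, 0.9) = (0.25, -1.44, 0.405)
Step 3: at (0.25, -1.44, 0.405), ∇F = (2.5, -11.52, 0.81) → (0.25, -1.44, 0.405) − 0.05·(2.5, -11.52, 0.81) = (0.125, -0.864, 0.3645)
Step 4: at (0.125, -0.864, 0.3645), ∇F = (1.25, -6.912, 0.729) → (0.125, -0.864, 0.3645) − 0.05·(1.25, -6.912, 0.729) = (0.0625, -0.5184, 0.32805)
F(0.0625, -0.5184, 0.32805) = 1.2021022925

1.2021022925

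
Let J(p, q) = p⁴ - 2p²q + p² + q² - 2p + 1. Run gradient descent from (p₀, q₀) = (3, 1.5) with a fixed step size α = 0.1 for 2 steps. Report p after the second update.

92.2576

∇J = (4p³ - 4pq + 2p - 2, -2p² + 2q)
Step 1: at (3, 1.5), ∇J = (94, -15) → (3, 1.5) − 0.1·(94, -15) = (-6.4, 3)
Step 2: at (-6.4, 3), ∇J = (-986.576, -75.92) → (-6.4, 3) − 0.1·(-986.576, -75.92) = (92.2576, 10.592)
p = 92.2576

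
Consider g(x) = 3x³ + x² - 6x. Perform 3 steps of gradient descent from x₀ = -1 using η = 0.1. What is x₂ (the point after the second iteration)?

-1.369

g′(x) = 9x² + 2x - 6
x₁ = -1 − 0.1·1 = -1.1
x₂ = -1.1 − 0.1·2.69 = -1.369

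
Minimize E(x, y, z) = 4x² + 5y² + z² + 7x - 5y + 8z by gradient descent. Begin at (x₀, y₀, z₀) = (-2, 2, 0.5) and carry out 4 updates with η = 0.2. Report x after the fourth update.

∇E = (8x + 7, 10y - 5, 2z + 8)
(x₁, y₁, z₁) = (-2, 2, 0.5) − 0.2·(-9, 15, 9) = (-0.2, -1, -1.3)
(x₂, y₂, z₂) = (-0.2, -1, -1.3) − 0.2·(5.4, -15, 5.4) = (-1.28, 2, -2.38)
(x₃, y₃, z₃) = (-1.28, 2, -2.38) − 0.2·(-3.24, 15, 3.24) = (-0.632, -1, -3.028)
(x₄, y₄, z₄) = (-0.632, -1, -3.028) − 0.2·(1.944, -15, 1.944) = (-1.0208, 2, -3.4168)
x = -1.0208

-1.0208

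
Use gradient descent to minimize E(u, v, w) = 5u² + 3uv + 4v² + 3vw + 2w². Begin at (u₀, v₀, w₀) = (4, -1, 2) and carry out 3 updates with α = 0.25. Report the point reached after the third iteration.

∇E = (10u + 3v, 3u + 8v + 3w, 3v + 4w)
(u₁, v₁, w₁) = (4, -1, 2) − 0.25·(37, 10, 5) = (-5.25, -3.5, 0.75)
(u₂, v₂, w₂) = (-5.25, -3.5, 0.75) − 0.25·(-63, -41.5, -7.5) = (10.5, 6.875, 2.625)
(u₃, v₃, w₃) = (10.5, 6.875, 2.625) − 0.25·(125.625, 94.375, 31.125) = (-20.90625, -16.71875, -5.15625)

(-20.90625, -16.71875, -5.15625)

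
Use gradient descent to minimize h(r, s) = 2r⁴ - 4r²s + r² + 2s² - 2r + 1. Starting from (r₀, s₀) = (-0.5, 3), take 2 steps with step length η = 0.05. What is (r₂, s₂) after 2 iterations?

∇h = (8r³ - 8rs + 2r - 2, -4r² + 4s)
Step 1: at (-0.5, 3), ∇h = (8, 11) → (-0.5, 3) − 0.05·(8, 11) = (-0.9, 2.45)
Step 2: at (-0.9, 2.45), ∇h = (8.008, 6.56) → (-0.9, 2.45) − 0.05·(8.008, 6.56) = (-1.3004, 2.122)

(-1.3004, 2.122)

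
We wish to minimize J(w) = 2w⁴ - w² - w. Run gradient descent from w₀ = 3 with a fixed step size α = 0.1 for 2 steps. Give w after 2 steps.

J′(w) = 8w³ - 2w - 1
Step 1: J′(3) = 209; w₁ = 3 − 0.1·209 = -17.9
Step 2: J′(-17.9) = -45847.912; w₂ = -17.9 − 0.1·(-45847.912) = 4566.8912

4566.8912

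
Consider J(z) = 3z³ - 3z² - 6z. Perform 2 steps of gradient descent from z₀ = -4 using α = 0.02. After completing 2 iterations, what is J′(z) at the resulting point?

2830.895755785216

J′(z) = 9z² - 6z - 6
Step 1: J′(-4) = 162; z₁ = -4 − 0.02·162 = -7.24
Step 2: J′(-7.24) = 509.1984; z₂ = -7.24 − 0.02·509.1984 = -17.423968
J′(z) at (-17.423968) = 2830.895755785216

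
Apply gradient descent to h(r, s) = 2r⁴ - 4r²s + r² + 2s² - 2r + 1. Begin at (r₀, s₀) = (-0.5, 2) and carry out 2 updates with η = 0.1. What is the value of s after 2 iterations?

1.104

∇h = (8r³ - 8rs + 2r - 2, -4r² + 4s)
(r₁, s₁) = (-0.5, 2) − 0.1·(4, 7) = (-0.9, 1.3)
(r₂, s₂) = (-0.9, 1.3) − 0.1·(-0.272, 1.96) = (-0.8728, 1.104)
s = 1.104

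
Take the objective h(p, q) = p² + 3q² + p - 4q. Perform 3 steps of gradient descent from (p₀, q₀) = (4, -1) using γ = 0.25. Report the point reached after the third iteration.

(0.0625, 0.875)

∇h = (2p + 1, 6q - 4)
Step 1: at (4, -1), ∇h = (9, -10) → (4, -1) − 0.25·(9, -10) = (1.75, 1.5)
Step 2: at (1.75, 1.5), ∇h = (4.5, 5) → (1.75, 1.5) − 0.25·(4.5, 5) = (0.625, 0.25)
Step 3: at (0.625, 0.25), ∇h = (2.25, -2.5) → (0.625, 0.25) − 0.25·(2.25, -2.5) = (0.0625, 0.875)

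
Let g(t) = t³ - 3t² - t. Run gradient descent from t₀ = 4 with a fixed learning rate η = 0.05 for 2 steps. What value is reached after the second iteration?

g′(t) = 3t² - 6t - 1
t₁ = 4 − 0.05·23 = 2.85
t₂ = 2.85 − 0.05·6.2675 = 2.536625

2.536625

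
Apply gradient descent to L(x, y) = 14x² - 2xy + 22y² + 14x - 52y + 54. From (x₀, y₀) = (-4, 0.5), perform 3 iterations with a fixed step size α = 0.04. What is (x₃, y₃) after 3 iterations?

∇L = (28x - 2y + 14, -2x + 44y - 52)
Step 1: at (-4, 0.5), ∇L = (-99, -22) → (-4, 0.5) − 0.04·(-99, -22) = (-0.04, 1.38)
Step 2: at (-0.04, 1.38), ∇L = (10.12, 8.8) → (-0.04, 1.38) − 0.04·(10.12, 8.8) = (-0.4448, 1.028)
Step 3: at (-0.4448, 1.028), ∇L = (-0.5104, -5.8784) → (-0.4448, 1.028) − 0.04·(-0.5104, -5.8784) = (-0.424384, 1.263136)

(-0.424384, 1.263136)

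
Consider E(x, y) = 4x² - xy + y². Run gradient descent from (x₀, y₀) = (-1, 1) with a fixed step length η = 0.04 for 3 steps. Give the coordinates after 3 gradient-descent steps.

(-0.24064, 0.70528)

∇E = (8x - y, -x + 2y)
(x₁, y₁) = (-1, 1) − 0.04·(-9, 3) = (-0.64, 0.88)
(x₂, y₂) = (-0.64, 0.88) − 0.04·(-6, 2.4) = (-0.4, 0.784)
(x₃, y₃) = (-0.4, 0.784) − 0.04·(-3.984, 1.968) = (-0.24064, 0.70528)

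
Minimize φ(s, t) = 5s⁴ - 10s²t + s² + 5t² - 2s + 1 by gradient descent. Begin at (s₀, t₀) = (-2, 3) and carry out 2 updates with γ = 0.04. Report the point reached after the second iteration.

(-0.4991232, 2.05024)

∇φ = (20s³ - 20st + 2s - 2, -10s² + 10t)
Step 1: at (-2, 3), ∇φ = (-46, -10) → (-2, 3) − 0.04·(-46, -10) = (-0.16, 3.4)
Step 2: at (-0.16, 3.4), ∇φ = (8.47808, 33.744) → (-0.16, 3.4) − 0.04·(8.47808, 33.744) = (-0.4991232, 2.05024)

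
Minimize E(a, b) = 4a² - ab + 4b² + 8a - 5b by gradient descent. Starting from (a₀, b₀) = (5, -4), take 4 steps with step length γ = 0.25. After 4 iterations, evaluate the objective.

∇E = (8a - b + 8, -a + 8b - 5)
(a₁, b₁) = (5, -4) − 0.25·(52, -42) = (-8, 6.5)
(a₂, b₂) = (-8, 6.5) − 0.25·(-62.5, 55) = (7.625, -7.25)
(a₃, b₃) = (7.625, -7.25) − 0.25·(76.25, -70.625) = (-11.4375, 10.40625)
(a₄, b₄) = (-11.4375, 10.40625) − 0.25·(-93.90625, 89.6875) = (12.0390625, -12.015625)
E(12.0390625, -12.015625) = 1458.3045654296875

1458.3045654296875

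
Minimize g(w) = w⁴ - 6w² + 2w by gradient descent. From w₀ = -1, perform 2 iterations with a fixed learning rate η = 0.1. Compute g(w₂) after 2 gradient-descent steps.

g′(w) = 4w³ - 12w + 2
w₁ = -1 − 0.1·10 = -2
w₂ = -2 − 0.1·(-6) = -1.4
g(-1.4) = -10.7184

-10.7184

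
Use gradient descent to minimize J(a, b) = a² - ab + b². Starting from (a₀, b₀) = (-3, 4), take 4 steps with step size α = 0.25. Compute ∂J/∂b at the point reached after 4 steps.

∇J = (2a - b, -a + 2b)
(a₁, b₁) = (-3, 4) − 0.25·(-10, 11) = (-0.5, 1.25)
(a₂, b₂) = (-0.5, 1.25) − 0.25·(-2.25, 3) = (0.0625, 0.5)
(a₃, b₃) = (0.0625, 0.5) − 0.25·(-0.375, 0.9375) = (0.15625, 0.265625)
(a₄, b₄) = (0.15625, 0.265625) − 0.25·(0.046875, 0.375) = (0.14453125, 0.171875)
∂J/∂b at (0.14453125, 0.171875) = 0.19921875

0.19921875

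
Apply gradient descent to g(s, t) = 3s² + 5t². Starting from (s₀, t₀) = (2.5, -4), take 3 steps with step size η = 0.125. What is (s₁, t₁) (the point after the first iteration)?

∇g = (6s, 10t)
Step 1: at (2.5, -4), ∇g = (15, -40) → (2.5, -4) − 0.125·(15, -40) = (0.625, 1)

(0.625, 1)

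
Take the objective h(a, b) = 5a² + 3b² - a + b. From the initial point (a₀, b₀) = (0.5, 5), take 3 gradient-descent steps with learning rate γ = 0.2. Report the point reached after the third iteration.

(-0.3, -0.208)

∇h = (10a - 1, 6b + 1)
Step 1: at (0.5, 5), ∇h = (4, 31) → (0.5, 5) − 0.2·(4, 31) = (-0.3, -1.2)
Step 2: at (-0.3, -1.2), ∇h = (-4, -6.2) → (-0.3, -1.2) − 0.2·(-4, -6.2) = (0.5, 0.04)
Step 3: at (0.5, 0.04), ∇h = (4, 1.24) → (0.5, 0.04) − 0.2·(4, 1.24) = (-0.3, -0.208)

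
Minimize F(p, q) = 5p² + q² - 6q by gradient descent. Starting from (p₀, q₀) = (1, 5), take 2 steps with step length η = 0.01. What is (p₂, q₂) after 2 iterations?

∇F = (10p, 2q - 6)
(p₁, q₁) = (1, 5) − 0.01·(10, 4) = (0.9, 4.96)
(p₂, q₂) = (0.9, 4.96) − 0.01·(9, 3.92) = (0.81, 4.9208)

(0.81, 4.9208)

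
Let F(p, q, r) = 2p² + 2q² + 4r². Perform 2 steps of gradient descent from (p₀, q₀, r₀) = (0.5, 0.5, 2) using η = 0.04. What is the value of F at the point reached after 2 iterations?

3.91889152

∇F = (4p, 4q, 8r)
Step 1: at (0.5, 0.5, 2), ∇F = (2, 2, 16) → (0.5, 0.5, 2) − 0.04·(2, 2, 16) = (0.42, 0.42, 1.36)
Step 2: at (0.42, 0.42, 1.36), ∇F = (1.68, 1.68, 10.88) → (0.42, 0.42, 1.36) − 0.04·(1.68, 1.68, 10.88) = (0.3528, 0.3528, 0.9248)
F(0.3528, 0.3528, 0.9248) = 3.91889152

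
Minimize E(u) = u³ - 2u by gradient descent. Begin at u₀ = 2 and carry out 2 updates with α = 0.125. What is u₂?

0.7890625

E′(u) = 3u² - 2
u₁ = 2 − 0.125·10 = 0.75
u₂ = 0.75 − 0.125·(-0.3125) = 0.7890625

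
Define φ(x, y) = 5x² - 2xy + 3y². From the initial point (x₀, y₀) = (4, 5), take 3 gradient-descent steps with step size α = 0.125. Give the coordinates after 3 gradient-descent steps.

(0.03125, 0.28125)

∇φ = (10x - 2y, -2x + 6y)
Step 1: at (4, 5), ∇φ = (30, 22) → (4, 5) − 0.125·(30, 22) = (0.25, 2.25)
Step 2: at (0.25, 2.25), ∇φ = (-2, 13) → (0.25, 2.25) − 0.125·(-2, 13) = (0.5, 0.625)
Step 3: at (0.5, 0.625), ∇φ = (3.75, 2.75) → (0.5, 0.625) − 0.125·(3.75, 2.75) = (0.03125, 0.28125)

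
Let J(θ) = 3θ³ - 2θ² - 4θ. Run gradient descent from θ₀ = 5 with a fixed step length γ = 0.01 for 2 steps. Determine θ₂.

2.344991

J′(θ) = 9θ² - 4θ - 4
θ₁ = 5 − 0.01·201 = 2.99
θ₂ = 2.99 − 0.01·64.5009 = 2.344991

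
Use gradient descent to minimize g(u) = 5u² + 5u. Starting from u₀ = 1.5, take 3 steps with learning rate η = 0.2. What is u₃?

-2.5

g′(u) = 10u + 5
Step 1: g′(1.5) = 20; u₁ = 1.5 − 0.2·20 = -2.5
Step 2: g′(-2.5) = -20; u₂ = -2.5 − 0.2·(-20) = 1.5
Step 3: g′(1.5) = 20; u₃ = 1.5 − 0.2·20 = -2.5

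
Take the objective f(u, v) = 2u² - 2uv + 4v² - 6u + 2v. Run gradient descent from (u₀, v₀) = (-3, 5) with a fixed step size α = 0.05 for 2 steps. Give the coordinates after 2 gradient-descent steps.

(-0.72, 1.3)

∇f = (4u - 2v - 6, -2u + 8v + 2)
Step 1: at (-3, 5), ∇f = (-28, 48) → (-3, 5) − 0.05·(-28, 48) = (-1.6, 2.6)
Step 2: at (-1.6, 2.6), ∇f = (-17.6, 26) → (-1.6, 2.6) − 0.05·(-17.6, 26) = (-0.72, 1.3)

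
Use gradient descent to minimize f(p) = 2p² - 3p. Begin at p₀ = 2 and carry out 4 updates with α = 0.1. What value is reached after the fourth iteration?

f′(p) = 4p - 3
p₁ = 2 − 0.1·5 = 1.5
p₂ = 1.5 − 0.1·3 = 1.2
p₃ = 1.2 − 0.1·1.8 = 1.02
p₄ = 1.02 − 0.1·1.08 = 0.912

0.912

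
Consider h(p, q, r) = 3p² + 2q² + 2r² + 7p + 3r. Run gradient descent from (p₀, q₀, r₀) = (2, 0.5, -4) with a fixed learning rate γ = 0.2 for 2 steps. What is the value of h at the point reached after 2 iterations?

∇h = (6p + 7, 4q, 4r + 3)
(p₁, q₁, r₁) = (2, 0.5, -4) − 0.2·(19, 2, -13) = (-1.8, 0.1, -1.4)
(p₂, q₂, r₂) = (-1.8, 0.1, -1.4) − 0.2·(-3.8, 0.4, -2.6) = (-1.04, 0.02, -0.88)
h(-1.04, 0.02, -0.88) = -5.1256

-5.1256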